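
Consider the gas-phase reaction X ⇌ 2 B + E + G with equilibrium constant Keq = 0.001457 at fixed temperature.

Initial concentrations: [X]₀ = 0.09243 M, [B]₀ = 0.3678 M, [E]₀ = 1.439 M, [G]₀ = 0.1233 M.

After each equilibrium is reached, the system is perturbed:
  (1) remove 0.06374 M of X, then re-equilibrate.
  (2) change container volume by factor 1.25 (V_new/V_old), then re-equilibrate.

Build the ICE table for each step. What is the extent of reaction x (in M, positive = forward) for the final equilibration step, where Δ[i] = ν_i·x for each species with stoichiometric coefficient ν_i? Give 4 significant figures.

x = 0.004143 M

Q₀ = 0.2597 vs Keq = 0.001457 ⇒ Q>K, reverse
Step 1:
                   X          B          E          G
  Initial    0.09243     0.3678      1.439     0.1233
  Change      0.1123    -0.2247    -0.1123    -0.1123
  Equil       0.2048     0.1431      1.327    0.01097
  solve Keq expr → x = -0.1123; check Q = 0.001457
Then remove 0.06374 M of X.
Step 2:
                   X          B          E          G
  Initial      0.141     0.1431      1.327    0.01097
  Change    0.002653  -0.005306  -0.002653  -0.002653
  Equil       0.1437     0.1378      1.324   0.008321
  solve Keq expr → x = -0.002653; check Q = 0.001457
Then change container volume by factor 1.25 (V_new/V_old).
Step 3:
                   X          B          E          G
  Initial     0.1149     0.1103      1.059   0.006657
  Change   -0.004143   0.008286   0.004143   0.004143
  Equil       0.1108     0.1186      1.063     0.0108
  solve Keq expr → x = 0.004143; check Q = 0.001457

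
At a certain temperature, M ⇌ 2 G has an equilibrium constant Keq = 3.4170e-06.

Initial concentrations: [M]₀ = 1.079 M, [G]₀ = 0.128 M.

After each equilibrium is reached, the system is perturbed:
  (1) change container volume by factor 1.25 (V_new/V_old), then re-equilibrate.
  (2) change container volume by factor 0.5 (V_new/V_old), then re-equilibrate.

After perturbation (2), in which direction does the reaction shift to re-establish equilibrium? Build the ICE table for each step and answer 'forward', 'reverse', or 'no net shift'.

Q₀ = 0.01518 vs Keq = 3.4170e-06 ⇒ Q>K, reverse
Step 1:
                   M          G
  I            1.079      0.128
  C          0.06301     -0.126
  E            1.142   0.001975
  solve Keq expr → x = -0.06301; check Q = 3.4170e-06
Then change container volume by factor 1.25 (V_new/V_old).
Step 2:
                   M          G
  I           0.9136    0.00158
  C       -9.3221e-05 1.8644e-04
  E           0.9135   0.001767
  solve Keq expr → x = 9.3221e-05; check Q = 3.4170e-06
Then change container volume by factor 0.5 (V_new/V_old).
Step 3:
                   M          G
  I            1.827   0.003534
  C       5.1730e-04  -0.001035
  E            1.828   0.002499
  solve Keq expr → x = -5.1730e-04; check Q = 3.4170e-06

Direction: reverse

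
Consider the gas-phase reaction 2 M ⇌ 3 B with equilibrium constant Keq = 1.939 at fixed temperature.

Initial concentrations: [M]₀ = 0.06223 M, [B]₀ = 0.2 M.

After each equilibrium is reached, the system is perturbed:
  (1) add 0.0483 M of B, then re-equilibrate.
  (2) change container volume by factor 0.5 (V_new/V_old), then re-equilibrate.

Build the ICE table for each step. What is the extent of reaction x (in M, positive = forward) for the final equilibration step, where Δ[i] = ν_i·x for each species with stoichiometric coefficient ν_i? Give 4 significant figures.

Q₀ = 2.066 vs Keq = 1.939 ⇒ Q>K, reverse
Step 1:
                  M         B
  Initial   0.06223       0.2
  Change   0.001164 -0.001745
  Equil     0.06339    0.1983
  solve Keq expr → x = -5.8183e-04; check Q = 1.939
Then add 0.0483 M of B.
Step 2:
                  M         B
  Initial   0.06339    0.2466
  Change    0.01374  -0.02061
  Equil     0.07713    0.2259
  solve Keq expr → x = -0.006868; check Q = 1.939
Then change container volume by factor 0.5 (V_new/V_old).
Step 3:
                  M         B
  Initial    0.1543    0.4519
  Change    0.03105  -0.04658
  Equil      0.1853    0.4053
  solve Keq expr → x = -0.01553; check Q = 1.939

x = -0.01553 M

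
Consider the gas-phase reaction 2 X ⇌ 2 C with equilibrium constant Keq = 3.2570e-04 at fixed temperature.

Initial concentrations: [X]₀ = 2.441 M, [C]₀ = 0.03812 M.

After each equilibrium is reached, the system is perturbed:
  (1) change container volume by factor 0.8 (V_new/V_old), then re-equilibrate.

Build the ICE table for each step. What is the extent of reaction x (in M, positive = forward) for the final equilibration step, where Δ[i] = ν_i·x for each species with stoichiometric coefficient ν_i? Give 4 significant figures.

Q₀ = 2.4388e-04 vs Keq = 3.2570e-04 ⇒ Q<K, forward
Step 1:
                  X         C
  Initial     2.441   0.03812
  Change  -0.005828  0.005828
  Equil       2.435   0.04395
  solve Keq expr → x = 0.002914; check Q = 3.2570e-04
Then change container volume by factor 0.8 (V_new/V_old).
Step 2:
                  X         C
  Initial     3.044   0.05493
  Change          0         0
  Equil       3.044   0.05493
  solve Keq expr → x = 0; check Q = 3.2570e-04

x = 0 M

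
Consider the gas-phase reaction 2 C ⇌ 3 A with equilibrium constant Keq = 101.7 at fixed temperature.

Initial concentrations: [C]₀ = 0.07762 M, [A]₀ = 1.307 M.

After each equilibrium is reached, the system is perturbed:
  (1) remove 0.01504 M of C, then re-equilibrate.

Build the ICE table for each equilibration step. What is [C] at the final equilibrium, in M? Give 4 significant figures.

Q₀ = 370.6 vs Keq = 101.7 ⇒ Q>K, reverse
Step 1:
                  C         A
  I         0.07762     1.307
  C          0.0564   -0.0846
  E           0.134     1.222
  solve Keq expr → x = -0.0282; check Q = 101.7
Then remove 0.01504 M of C.
Step 2:
                  C         A
  I           0.119     1.222
  C         0.01207  -0.01811
  E          0.1311     1.204
  solve Keq expr → x = -0.006036; check Q = 101.7

[C]_eq = 0.1311 M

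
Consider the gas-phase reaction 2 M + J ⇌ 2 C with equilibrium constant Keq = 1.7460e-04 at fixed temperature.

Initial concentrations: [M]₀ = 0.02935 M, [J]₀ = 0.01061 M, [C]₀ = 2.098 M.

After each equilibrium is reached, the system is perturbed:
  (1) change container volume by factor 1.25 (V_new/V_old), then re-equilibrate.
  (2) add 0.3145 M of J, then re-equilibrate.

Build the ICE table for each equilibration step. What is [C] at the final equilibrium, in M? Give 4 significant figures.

Q₀ = 4.8159e+05 vs Keq = 1.7460e-04 ⇒ Q>K, reverse
Step 1:
                  M         J         C
  I         0.02935   0.01061     2.098
  C            2.07     1.035     -2.07
  E           2.099     1.045   0.02836
  solve Keq expr → x = -1.035; check Q = 1.7460e-04
Then change container volume by factor 1.25 (V_new/V_old).
Step 2:
                  M         J         C
  I           1.679    0.8363   0.02269
  C        0.002352  0.001176 -0.002352
  E           1.682    0.8375   0.02033
  solve Keq expr → x = -0.001176; check Q = 1.7460e-04
Then add 0.3145 M of J.
Step 3:
                  M         J         C
  I           1.682     1.152   0.02033
  C       -0.003448 -0.001724  0.003448
  E           1.678      1.15   0.02378
  solve Keq expr → x = 0.001724; check Q = 1.7460e-04

[C]_eq = 0.02378 M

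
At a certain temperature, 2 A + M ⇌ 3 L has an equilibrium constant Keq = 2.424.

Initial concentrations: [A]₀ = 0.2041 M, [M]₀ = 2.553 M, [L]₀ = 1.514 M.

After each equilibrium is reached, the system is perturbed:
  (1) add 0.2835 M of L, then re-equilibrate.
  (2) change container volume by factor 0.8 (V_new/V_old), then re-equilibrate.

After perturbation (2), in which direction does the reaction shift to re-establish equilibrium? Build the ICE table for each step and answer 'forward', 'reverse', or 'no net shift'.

Direction: no net shift

Q₀ = 32.63 vs Keq = 2.424 ⇒ Q>K, reverse
Step 1:
                  A         M         L
  I          0.2041     2.553     1.514
  C          0.2616    0.1308   -0.3924
  E          0.4657     2.684     1.122
  solve Keq expr → x = -0.1308; check Q = 2.424
Then add 0.2835 M of L.
Step 2:
                  A         M         L
  I          0.4657     2.684     1.405
  C         0.09041   0.04521   -0.1356
  E          0.5561     2.729     1.269
  solve Keq expr → x = -0.04521; check Q = 2.424
Then change container volume by factor 0.8 (V_new/V_old).
Step 3:
                  A         M         L
  I          0.6951     3.411     1.587
  C               0         0         0
  E          0.6951     3.411     1.587
  solve Keq expr → x = 0; check Q = 2.424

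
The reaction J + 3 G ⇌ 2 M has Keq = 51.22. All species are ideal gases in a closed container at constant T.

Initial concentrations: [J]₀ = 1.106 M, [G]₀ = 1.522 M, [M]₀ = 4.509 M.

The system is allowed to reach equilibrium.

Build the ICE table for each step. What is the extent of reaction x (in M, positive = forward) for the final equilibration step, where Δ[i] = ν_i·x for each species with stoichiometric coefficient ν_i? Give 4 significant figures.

Q₀ = 5.214 vs Keq = 51.22 ⇒ Q<K, forward
Step 1:
                    J           G           M
  init          1.106       1.522       4.509
  Δ           -0.2335     -0.7006      0.4671
  eq           0.8725      0.8214       4.976
  solve Keq expr → x = 0.2335; check Q = 51.22

x = 0.2335 M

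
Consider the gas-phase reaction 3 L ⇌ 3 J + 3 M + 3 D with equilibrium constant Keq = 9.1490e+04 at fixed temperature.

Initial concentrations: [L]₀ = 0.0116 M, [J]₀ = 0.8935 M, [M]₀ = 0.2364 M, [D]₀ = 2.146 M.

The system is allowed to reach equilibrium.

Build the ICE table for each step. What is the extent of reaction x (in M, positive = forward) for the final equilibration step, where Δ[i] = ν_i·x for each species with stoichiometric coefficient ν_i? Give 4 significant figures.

Q₀ = 5.9668e+04 vs Keq = 9.1490e+04 ⇒ Q<K, forward
Step 1:
                   L          J          M          D
  I           0.0116     0.8935     0.2364      2.146
  C        -0.001455   0.001455   0.001455   0.001455
  E          0.01014      0.895     0.2379      2.147
  solve Keq expr → x = 4.8504e-04; check Q = 9.1490e+04

x = 4.8504e-04 M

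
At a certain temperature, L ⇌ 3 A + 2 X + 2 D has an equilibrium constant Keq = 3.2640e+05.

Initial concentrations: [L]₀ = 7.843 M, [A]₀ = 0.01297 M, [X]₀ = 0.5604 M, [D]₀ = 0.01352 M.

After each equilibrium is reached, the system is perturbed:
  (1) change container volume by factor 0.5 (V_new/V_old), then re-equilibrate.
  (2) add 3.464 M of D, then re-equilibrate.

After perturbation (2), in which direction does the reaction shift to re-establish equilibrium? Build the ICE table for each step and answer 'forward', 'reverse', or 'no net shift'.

Direction: reverse

Q₀ = 1.5969e-11 vs Keq = 3.2640e+05 ⇒ Q<K, forward
Step 1:
                  L         A         X         D
  Initial     7.843   0.01297    0.5604   0.01352
  Change     -3.134     9.403     6.269     6.269
  Equil       4.709     9.416     6.829     6.282
  solve Keq expr → x = 3.134; check Q = 3.2640e+05
Then change container volume by factor 0.5 (V_new/V_old).
Step 2:
                  L         A         X         D
  Initial     9.417     18.83     13.66     12.56
  Change      2.746    -8.237    -5.491    -5.491
  Equil       12.16      10.6     8.167     7.073
  solve Keq expr → x = -2.746; check Q = 3.2640e+05
Then add 3.464 M of D.
Step 3:
                  L         A         X         D
  Initial     12.16      10.6     8.167     10.54
  Change     0.4201     -1.26   -0.8402   -0.8402
  Equil       12.58     9.335     7.327     9.697
  solve Keq expr → x = -0.4201; check Q = 3.2640e+05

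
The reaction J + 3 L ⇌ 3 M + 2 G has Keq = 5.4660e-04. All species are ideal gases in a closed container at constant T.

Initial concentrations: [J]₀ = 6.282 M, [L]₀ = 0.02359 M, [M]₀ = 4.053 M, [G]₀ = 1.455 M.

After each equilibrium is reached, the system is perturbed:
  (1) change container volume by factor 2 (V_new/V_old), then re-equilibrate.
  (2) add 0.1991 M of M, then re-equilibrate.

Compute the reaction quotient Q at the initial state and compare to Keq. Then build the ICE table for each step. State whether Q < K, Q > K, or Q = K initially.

Q₀ = 1.7091e+06 vs Keq = 5.4660e-04 ⇒ Q>K, reverse
Step 1:
                   J          L          M          G
  Initial      6.282    0.02359      4.053      1.455
  Change      0.6935       2.08      -2.08     -1.387
  Equil        6.975      2.104      1.973    0.06803
  solve Keq expr → x = -0.6935; check Q = 5.4660e-04
Then change container volume by factor 2 (V_new/V_old).
Step 2:
                   J          L          M          G
  Initial      3.488      1.052     0.9863    0.03401
  Change    -0.00582   -0.01746    0.01746    0.01164
  Equil        3.482      1.035      1.004    0.04565
  solve Keq expr → x = 0.00582; check Q = 5.4660e-04
Then add 0.1991 M of M.
Step 3:
                   J          L          M          G
  Initial      3.482      1.035      1.203    0.04565
  Change    0.004735     0.0142    -0.0142   -0.00947
  Equil        3.487      1.049      1.189    0.03618
  solve Keq expr → x = -0.004735; check Q = 5.4660e-04

Q₀ = 1.7091e+06; Q > K (proceeds reverse)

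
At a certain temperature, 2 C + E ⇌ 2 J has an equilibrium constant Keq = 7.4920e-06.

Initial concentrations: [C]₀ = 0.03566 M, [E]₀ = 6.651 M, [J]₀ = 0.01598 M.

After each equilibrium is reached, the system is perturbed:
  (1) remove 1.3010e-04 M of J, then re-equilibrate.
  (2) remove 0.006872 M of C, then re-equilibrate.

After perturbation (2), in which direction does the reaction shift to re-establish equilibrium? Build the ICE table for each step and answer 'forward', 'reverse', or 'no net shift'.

Q₀ = 0.03019 vs Keq = 7.4920e-06 ⇒ Q>K, reverse
Step 1:
                  C         E         J
  I         0.03566     6.651   0.01598
  C         0.01562  0.007809  -0.01562
  E         0.05128     6.659 3.6218e-04
  solve Keq expr → x = -0.007809; check Q = 7.4920e-06
Then remove 1.3010e-04 M of J.
Step 2:
                  C         E         J
  I         0.05128     6.659 2.3208e-04
  C       -1.2919e-04 -6.4593e-05 1.2919e-04
  E         0.05115     6.659 3.6127e-04
  solve Keq expr → x = 6.4593e-05; check Q = 7.4920e-06
Then remove 0.006872 M of C.
Step 3:
                  C         E         J
  I         0.04428     6.659 3.6127e-04
  C       4.8197e-05 2.4098e-05 -4.8197e-05
  E         0.04432     6.659 3.1307e-04
  solve Keq expr → x = -2.4098e-05; check Q = 7.4920e-06

Direction: reverse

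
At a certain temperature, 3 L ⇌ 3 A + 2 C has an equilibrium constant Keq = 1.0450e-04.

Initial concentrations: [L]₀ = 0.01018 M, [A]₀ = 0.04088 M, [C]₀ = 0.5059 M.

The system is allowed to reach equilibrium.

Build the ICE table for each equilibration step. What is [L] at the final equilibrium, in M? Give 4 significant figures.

Q₀ = 16.57 vs Keq = 1.0450e-04 ⇒ Q>K, reverse
Step 1:
                    L           A           C
  I           0.01018     0.04088      0.5059
  C           0.03724    -0.03724    -0.02483
  E           0.04742    0.003638      0.4811
  solve Keq expr → x = -0.01241; check Q = 1.0450e-04

[L]_eq = 0.04742 M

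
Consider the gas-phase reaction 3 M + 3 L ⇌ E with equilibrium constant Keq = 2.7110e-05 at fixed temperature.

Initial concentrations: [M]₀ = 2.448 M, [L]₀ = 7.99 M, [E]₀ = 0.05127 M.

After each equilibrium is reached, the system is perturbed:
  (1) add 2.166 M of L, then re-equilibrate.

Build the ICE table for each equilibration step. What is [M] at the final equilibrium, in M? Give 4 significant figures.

[M]_eq = 2.003 M

Q₀ = 6.8515e-06 vs Keq = 2.7110e-05 ⇒ Q<K, forward
Step 1:
                   M          L          E
  Initial      2.448       7.99    0.05127
  Change      -0.248     -0.248    0.08268
  Equil          2.2      7.742     0.1339
  solve Keq expr → x = 0.08268; check Q = 2.7110e-05
Then add 2.166 M of L.
Step 2:
                   M          L          E
  Initial        2.2      9.908     0.1339
  Change     -0.1968    -0.1968    0.06561
  Equil        2.003      9.711     0.1996
  solve Keq expr → x = 0.06561; check Q = 2.7110e-05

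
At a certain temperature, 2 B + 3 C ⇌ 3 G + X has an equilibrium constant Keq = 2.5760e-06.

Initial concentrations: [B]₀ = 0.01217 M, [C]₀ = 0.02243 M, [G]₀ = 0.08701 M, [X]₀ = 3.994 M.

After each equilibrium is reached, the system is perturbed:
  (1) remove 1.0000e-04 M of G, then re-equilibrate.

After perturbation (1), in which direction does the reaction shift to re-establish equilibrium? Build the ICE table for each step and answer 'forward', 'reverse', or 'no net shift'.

Direction: forward

Q₀ = 1.5742e+06 vs Keq = 2.5760e-06 ⇒ Q>K, reverse
Step 1:
                    B           C           G           X
  Initial     0.01217     0.02243     0.08701       3.994
  Change       0.0579     0.08685    -0.08685    -0.02895
  Equil       0.07007      0.1093  1.6086e-04       3.965
  solve Keq expr → x = -0.02895; check Q = 2.5761e-06
Then remove 1.0000e-04 M of G.
Step 2:
                    B           C           G           X
  Initial     0.07007      0.1093  6.0864e-05       3.965
  Change  -6.6500e-05 -9.9749e-05  9.9749e-05  3.3250e-05
  Equil          0.07      0.1092  1.6061e-04       3.965
  solve Keq expr → x = 3.3250e-05; check Q = 2.5760e-06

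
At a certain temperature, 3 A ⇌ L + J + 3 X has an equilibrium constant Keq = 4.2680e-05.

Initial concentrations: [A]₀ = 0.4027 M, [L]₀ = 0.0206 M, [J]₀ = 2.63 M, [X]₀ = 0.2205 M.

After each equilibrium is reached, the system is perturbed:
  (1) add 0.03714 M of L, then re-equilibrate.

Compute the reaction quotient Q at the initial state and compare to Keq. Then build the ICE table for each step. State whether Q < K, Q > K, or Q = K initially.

Q₀ = 0.008894; Q > K (proceeds reverse)

Q₀ = 0.008894 vs Keq = 4.2680e-05 ⇒ Q>K, reverse
Step 1:
                  A         L         J         X
  init       0.4027    0.0206      2.63    0.2205
  Δ         0.06061   -0.0202   -0.0202  -0.06061
  eq         0.4633 3.9786e-04      2.61    0.1599
  solve Keq expr → x = -0.0202; check Q = 4.2680e-05
Then add 0.03714 M of L.
Step 2:
                  A         L         J         X
  init       0.4633   0.03754      2.61    0.1599
  Δ         0.08907  -0.02969  -0.02969  -0.08907
  eq         0.5524  0.007848      2.58   0.07082
  solve Keq expr → x = -0.02969; check Q = 4.2680e-05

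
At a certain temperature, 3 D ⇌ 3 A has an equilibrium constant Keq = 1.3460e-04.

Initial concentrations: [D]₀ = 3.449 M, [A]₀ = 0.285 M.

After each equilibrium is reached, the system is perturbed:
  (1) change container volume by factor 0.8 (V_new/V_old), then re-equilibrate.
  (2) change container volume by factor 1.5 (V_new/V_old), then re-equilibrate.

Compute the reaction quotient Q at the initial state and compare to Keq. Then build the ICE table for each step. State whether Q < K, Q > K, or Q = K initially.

Q₀ = 5.6423e-04 vs Keq = 1.3460e-04 ⇒ Q>K, reverse
Step 1:
                  D         A
  I           3.449     0.285
  C           0.103    -0.103
  E           3.552     0.182
  solve Keq expr → x = -0.03432; check Q = 1.3460e-04
Then change container volume by factor 0.8 (V_new/V_old).
Step 2:
                  D         A
  I            4.44    0.2275
  C               0         0
  E            4.44    0.2275
  solve Keq expr → x = 0; check Q = 1.3460e-04
Then change container volume by factor 1.5 (V_new/V_old).
Step 3:
                  D         A
  I            2.96    0.1517
  C               0         0
  E            2.96    0.1517
  solve Keq expr → x = 0; check Q = 1.3460e-04

Q₀ = 5.6423e-04; Q > K (proceeds reverse)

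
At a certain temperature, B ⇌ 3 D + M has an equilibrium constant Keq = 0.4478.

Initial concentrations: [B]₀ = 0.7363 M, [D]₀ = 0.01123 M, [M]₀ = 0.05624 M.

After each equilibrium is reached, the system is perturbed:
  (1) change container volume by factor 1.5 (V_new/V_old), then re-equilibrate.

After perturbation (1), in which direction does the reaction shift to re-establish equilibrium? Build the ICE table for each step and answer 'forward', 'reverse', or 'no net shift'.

Direction: forward

Q₀ = 1.0818e-07 vs Keq = 0.4478 ⇒ Q<K, forward
Step 1:
                   B          D          M
  Initial     0.7363    0.01123    0.05624
  Change     -0.2791     0.8372     0.2791
  Equil       0.4572     0.8484     0.3353
  solve Keq expr → x = 0.2791; check Q = 0.4478
Then change container volume by factor 1.5 (V_new/V_old).
Step 2:
                   B          D          M
  Initial     0.3048     0.5656     0.2235
  Change    -0.05648     0.1695    0.05648
  Equil       0.2483     0.7351       0.28
  solve Keq expr → x = 0.05648; check Q = 0.4478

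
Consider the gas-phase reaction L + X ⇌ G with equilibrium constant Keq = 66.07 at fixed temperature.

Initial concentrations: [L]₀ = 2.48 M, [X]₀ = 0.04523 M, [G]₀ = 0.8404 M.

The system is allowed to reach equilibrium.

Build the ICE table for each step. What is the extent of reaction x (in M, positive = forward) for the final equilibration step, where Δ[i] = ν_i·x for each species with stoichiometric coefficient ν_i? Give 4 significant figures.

Q₀ = 7.492 vs Keq = 66.07 ⇒ Q<K, forward
Step 1:
                    L           X           G
  I              2.48     0.04523      0.8404
  C          -0.03977    -0.03977     0.03977
  E              2.44    0.005459      0.8802
  solve Keq expr → x = 0.03977; check Q = 66.07

x = 0.03977 M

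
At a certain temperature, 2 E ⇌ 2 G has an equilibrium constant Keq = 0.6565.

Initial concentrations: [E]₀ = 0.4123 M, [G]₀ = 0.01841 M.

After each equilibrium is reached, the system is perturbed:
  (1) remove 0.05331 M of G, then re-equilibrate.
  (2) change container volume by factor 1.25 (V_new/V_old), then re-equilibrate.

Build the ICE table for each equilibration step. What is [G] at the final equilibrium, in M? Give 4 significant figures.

Q₀ = 0.001994 vs Keq = 0.6565 ⇒ Q<K, forward
Step 1:
                    E           G
  init         0.4123     0.01841
  Δ           -0.1744      0.1744
  eq           0.2379      0.1928
  solve Keq expr → x = 0.08719; check Q = 0.6565
Then remove 0.05331 M of G.
Step 2:
                    E           G
  init         0.2379      0.1395
  Δ          -0.02945     0.02945
  eq           0.2085      0.1689
  solve Keq expr → x = 0.01472; check Q = 0.6565
Then change container volume by factor 1.25 (V_new/V_old).
Step 3:
                    E           G
  init         0.1668      0.1351
  Δ                 0           0
  eq           0.1668      0.1351
  solve Keq expr → x = 0; check Q = 0.6565

[G]_eq = 0.1351 M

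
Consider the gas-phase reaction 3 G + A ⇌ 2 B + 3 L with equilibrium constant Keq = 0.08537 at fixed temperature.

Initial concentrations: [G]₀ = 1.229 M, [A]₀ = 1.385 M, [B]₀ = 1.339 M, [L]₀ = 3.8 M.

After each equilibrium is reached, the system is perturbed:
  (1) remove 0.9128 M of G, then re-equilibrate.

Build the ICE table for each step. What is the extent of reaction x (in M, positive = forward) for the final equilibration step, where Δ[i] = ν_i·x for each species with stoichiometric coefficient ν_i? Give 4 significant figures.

x = -0.06389 M

Q₀ = 38.27 vs Keq = 0.08537 ⇒ Q>K, reverse
Step 1:
                   G          A          B          L
  init         1.229      1.385      1.339        3.8
  Δ            1.359     0.4532    -0.9063     -1.359
  eq           2.588      1.838     0.4327      2.441
  solve Keq expr → x = -0.4532; check Q = 0.08537
Then remove 0.9128 M of G.
Step 2:
                   G          A          B          L
  init         1.676      1.838     0.4327      2.441
  Δ           0.1917    0.06389    -0.1278    -0.1917
  eq           1.867      1.902     0.3049      2.249
  solve Keq expr → x = -0.06389; check Q = 0.08537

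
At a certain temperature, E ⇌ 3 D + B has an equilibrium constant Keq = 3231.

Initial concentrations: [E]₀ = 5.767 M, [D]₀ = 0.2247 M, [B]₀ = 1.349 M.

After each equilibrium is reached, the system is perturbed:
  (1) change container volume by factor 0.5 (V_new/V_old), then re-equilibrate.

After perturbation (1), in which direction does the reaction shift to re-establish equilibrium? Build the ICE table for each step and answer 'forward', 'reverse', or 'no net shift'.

Q₀ = 0.002654 vs Keq = 3231 ⇒ Q<K, forward
Step 1:
                  E         D         B
  I           5.767    0.2247     1.349
  C          -3.637     10.91     3.637
  E            2.13     11.13     4.986
  solve Keq expr → x = 3.637; check Q = 3231
Then change container volume by factor 0.5 (V_new/V_old).
Step 2:
                  E         D         B
  I           4.261     22.27     9.971
  C           2.608    -7.825    -2.608
  E           6.869     14.44     7.363
  solve Keq expr → x = -2.608; check Q = 3231

Direction: reverse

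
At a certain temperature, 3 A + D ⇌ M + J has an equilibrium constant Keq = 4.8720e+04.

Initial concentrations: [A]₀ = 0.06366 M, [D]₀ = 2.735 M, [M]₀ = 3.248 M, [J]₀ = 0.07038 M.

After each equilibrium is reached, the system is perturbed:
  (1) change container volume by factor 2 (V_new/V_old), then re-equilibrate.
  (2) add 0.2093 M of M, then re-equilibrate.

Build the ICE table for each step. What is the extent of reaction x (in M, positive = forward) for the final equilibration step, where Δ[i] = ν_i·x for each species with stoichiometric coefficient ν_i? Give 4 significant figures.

x = -1.3491e-04 M

Q₀ = 324 vs Keq = 4.8720e+04 ⇒ Q<K, forward
Step 1:
                   A          D          M          J
  init       0.06366      2.735      3.248    0.07038
  Δ         -0.05075   -0.01692    0.01692    0.01692
  eq         0.01291      2.718      3.265     0.0873
  solve Keq expr → x = 0.01692; check Q = 4.8720e+04
Then change container volume by factor 2 (V_new/V_old).
Step 2:
                   A          D          M          J
  init      0.006456      1.359      1.632    0.04365
  Δ         0.003689    0.00123   -0.00123   -0.00123
  eq         0.01014       1.36      1.631    0.04242
  solve Keq expr → x = -0.00123; check Q = 4.8720e+04
Then add 0.2093 M of M.
Step 3:
                   A          D          M          J
  init       0.01014       1.36      1.841    0.04242
  Δ       4.0474e-04 1.3491e-04 -1.3491e-04 -1.3491e-04
  eq         0.01055       1.36       1.84    0.04228
  solve Keq expr → x = -1.3491e-04; check Q = 4.8720e+04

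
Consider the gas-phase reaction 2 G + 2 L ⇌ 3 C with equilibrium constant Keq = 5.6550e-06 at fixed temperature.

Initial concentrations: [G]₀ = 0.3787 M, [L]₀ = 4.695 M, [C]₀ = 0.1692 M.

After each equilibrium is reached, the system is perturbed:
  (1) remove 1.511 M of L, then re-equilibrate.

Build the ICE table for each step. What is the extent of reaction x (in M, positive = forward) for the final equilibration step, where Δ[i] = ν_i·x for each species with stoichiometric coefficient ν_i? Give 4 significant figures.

x = -0.002224 M

Q₀ = 0.001532 vs Keq = 5.6550e-06 ⇒ Q>K, reverse
Step 1:
                    G           L           C
  init         0.3787       4.695      0.1692
  Δ           0.09237     0.09237     -0.1386
  eq           0.4711       4.787     0.03064
  solve Keq expr → x = -0.04619; check Q = 5.6550e-06
Then remove 1.511 M of L.
Step 2:
                    G           L           C
  init         0.4711       3.276     0.03064
  Δ          0.004449    0.004449   -0.006673
  eq           0.4755       3.281     0.02397
  solve Keq expr → x = -0.002224; check Q = 5.6550e-06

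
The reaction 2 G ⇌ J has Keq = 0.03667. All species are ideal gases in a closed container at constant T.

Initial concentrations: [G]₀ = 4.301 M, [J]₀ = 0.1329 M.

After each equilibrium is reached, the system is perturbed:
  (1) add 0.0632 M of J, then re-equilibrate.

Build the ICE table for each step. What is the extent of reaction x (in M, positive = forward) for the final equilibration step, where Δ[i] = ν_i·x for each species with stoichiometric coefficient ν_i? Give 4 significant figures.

Q₀ = 0.007184 vs Keq = 0.03667 ⇒ Q<K, forward
Step 1:
                  G         J
  I           4.301    0.1329
  C         -0.6903    0.3452
  E           3.611    0.4781
  solve Keq expr → x = 0.3452; check Q = 0.03667
Then add 0.0632 M of J.
Step 2:
                  G         J
  I           3.611    0.5413
  C         0.08231  -0.04116
  E           3.693    0.5001
  solve Keq expr → x = -0.04116; check Q = 0.03667

x = -0.04116 M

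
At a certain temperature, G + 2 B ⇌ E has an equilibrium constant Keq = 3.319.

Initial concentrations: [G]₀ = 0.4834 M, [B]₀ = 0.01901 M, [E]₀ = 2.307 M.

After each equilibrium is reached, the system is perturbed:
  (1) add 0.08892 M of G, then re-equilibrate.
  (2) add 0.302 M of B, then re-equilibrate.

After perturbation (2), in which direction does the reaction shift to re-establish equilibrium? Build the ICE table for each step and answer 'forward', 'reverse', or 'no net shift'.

Q₀ = 1.3206e+04 vs Keq = 3.319 ⇒ Q>K, reverse
Step 1:
                   G          B          E
  init        0.4834    0.01901      2.307
  Δ           0.3953     0.7906    -0.3953
  eq          0.8787     0.8096      1.912
  solve Keq expr → x = -0.3953; check Q = 3.319
Then add 0.08892 M of G.
Step 2:
                   G          B          E
  init        0.9676     0.8096      1.912
  Δ         -0.01462   -0.02924    0.01462
  eq           0.953     0.7804      1.926
  solve Keq expr → x = 0.01462; check Q = 3.319
Then add 0.302 M of B.
Step 3:
                   G          B          E
  init         0.953      1.082      1.926
  Δ          -0.1134    -0.2268     0.1134
  eq          0.8396     0.8556       2.04
  solve Keq expr → x = 0.1134; check Q = 3.319

Direction: forward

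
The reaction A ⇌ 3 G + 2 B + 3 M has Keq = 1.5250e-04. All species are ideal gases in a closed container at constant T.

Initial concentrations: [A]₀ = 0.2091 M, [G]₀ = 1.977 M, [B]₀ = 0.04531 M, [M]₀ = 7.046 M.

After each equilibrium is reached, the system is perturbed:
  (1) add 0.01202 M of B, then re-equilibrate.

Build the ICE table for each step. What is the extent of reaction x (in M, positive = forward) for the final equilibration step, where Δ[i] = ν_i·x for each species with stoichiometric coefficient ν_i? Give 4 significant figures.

Q₀ = 26.54 vs Keq = 1.5250e-04 ⇒ Q>K, reverse
Step 1:
                   A          G          B          M
  Initial     0.2091      1.977    0.04531      7.046
  Change     0.02259   -0.06778   -0.04519   -0.06778
  Equil       0.2317      1.909 1.2223e-04      6.978
  solve Keq expr → x = -0.02259; check Q = 1.5250e-04
Then add 0.01202 M of B.
Step 2:
                   A          G          B          M
  Initial     0.2317      1.909    0.01214      6.978
  Change    0.006008   -0.01802   -0.01202   -0.01802
  Equil       0.2377      1.891 1.2607e-04       6.96
  solve Keq expr → x = -0.006008; check Q = 1.5250e-04

x = -0.006008 M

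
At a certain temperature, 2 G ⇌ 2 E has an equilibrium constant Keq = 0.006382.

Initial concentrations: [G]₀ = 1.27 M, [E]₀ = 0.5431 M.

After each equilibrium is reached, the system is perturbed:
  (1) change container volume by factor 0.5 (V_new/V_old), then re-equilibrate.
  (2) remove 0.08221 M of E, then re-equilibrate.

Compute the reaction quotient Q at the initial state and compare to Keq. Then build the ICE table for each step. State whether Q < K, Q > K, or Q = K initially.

Q₀ = 0.1829; Q > K (proceeds reverse)

Q₀ = 0.1829 vs Keq = 0.006382 ⇒ Q>K, reverse
Step 1:
                   G          E
  Initial       1.27     0.5431
  Change       0.409     -0.409
  Equil        1.679     0.1341
  solve Keq expr → x = -0.2045; check Q = 0.006382
Then change container volume by factor 0.5 (V_new/V_old).
Step 2:
                   G          E
  Initial      3.358     0.2683
  Change           0          0
  Equil        3.358     0.2683
  solve Keq expr → x = 0; check Q = 0.006382
Then remove 0.08221 M of E.
Step 3:
                   G          E
  Initial      3.358      0.186
  Change    -0.07613    0.07613
  Equil        3.282     0.2622
  solve Keq expr → x = 0.03806; check Q = 0.006382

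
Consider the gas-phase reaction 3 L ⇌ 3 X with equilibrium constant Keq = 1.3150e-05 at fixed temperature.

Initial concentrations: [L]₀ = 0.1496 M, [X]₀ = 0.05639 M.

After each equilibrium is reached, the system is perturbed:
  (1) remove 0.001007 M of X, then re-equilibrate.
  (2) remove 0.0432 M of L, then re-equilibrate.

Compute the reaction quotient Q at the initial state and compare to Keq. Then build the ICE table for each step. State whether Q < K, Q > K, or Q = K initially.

Q₀ = 0.05356; Q > K (proceeds reverse)

Q₀ = 0.05356 vs Keq = 1.3150e-05 ⇒ Q>K, reverse
Step 1:
                   L          X
  Initial     0.1496    0.05639
  Change     0.05164   -0.05164
  Equil       0.2012    0.00475
  solve Keq expr → x = -0.01721; check Q = 1.3150e-05
Then remove 0.001007 M of X.
Step 2:
                   L          X
  Initial     0.2012   0.003743
  Change  -9.8378e-04 9.8378e-04
  Equil       0.2003   0.004727
  solve Keq expr → x = 3.2793e-04; check Q = 1.3150e-05
Then remove 0.0432 M of L.
Step 3:
                   L          X
  Initial     0.1571   0.004727
  Change  9.9616e-04 -9.9616e-04
  Equil       0.1581   0.003731
  solve Keq expr → x = -3.3205e-04; check Q = 1.3150e-05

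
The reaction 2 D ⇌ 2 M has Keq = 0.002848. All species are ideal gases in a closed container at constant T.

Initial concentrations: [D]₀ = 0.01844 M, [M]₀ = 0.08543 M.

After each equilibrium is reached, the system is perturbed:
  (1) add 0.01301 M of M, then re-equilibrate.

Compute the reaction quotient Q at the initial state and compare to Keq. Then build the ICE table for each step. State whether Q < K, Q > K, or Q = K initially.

Q₀ = 21.46 vs Keq = 0.002848 ⇒ Q>K, reverse
Step 1:
                   D          M
  Initial    0.01844    0.08543
  Change     0.08017   -0.08017
  Equil      0.09861   0.005262
  solve Keq expr → x = -0.04008; check Q = 0.002848
Then add 0.01301 M of M.
Step 2:
                   D          M
  Initial    0.09861    0.01827
  Change     0.01235   -0.01235
  Equil        0.111   0.005921
  solve Keq expr → x = -0.006175; check Q = 0.002848

Q₀ = 21.46; Q > K (proceeds reverse)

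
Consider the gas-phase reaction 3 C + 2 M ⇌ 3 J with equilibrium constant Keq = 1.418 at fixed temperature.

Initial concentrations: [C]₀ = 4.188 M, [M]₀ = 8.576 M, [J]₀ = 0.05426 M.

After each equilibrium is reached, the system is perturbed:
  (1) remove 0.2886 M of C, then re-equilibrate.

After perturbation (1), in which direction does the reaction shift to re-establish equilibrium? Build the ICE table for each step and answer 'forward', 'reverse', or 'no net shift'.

Q₀ = 2.9570e-08 vs Keq = 1.418 ⇒ Q<K, forward
Step 1:
                  C         M         J
  init        4.188     8.576   0.05426
  Δ          -3.315     -2.21     3.315
  eq         0.8731     6.366     3.369
  solve Keq expr → x = 1.105; check Q = 1.418
Then remove 0.2886 M of C.
Step 2:
                  C         M         J
  init       0.5845     6.366     3.369
  Δ          0.2195    0.1463   -0.2195
  eq         0.8039     6.512      3.15
  solve Keq expr → x = -0.07315; check Q = 1.418

Direction: reverse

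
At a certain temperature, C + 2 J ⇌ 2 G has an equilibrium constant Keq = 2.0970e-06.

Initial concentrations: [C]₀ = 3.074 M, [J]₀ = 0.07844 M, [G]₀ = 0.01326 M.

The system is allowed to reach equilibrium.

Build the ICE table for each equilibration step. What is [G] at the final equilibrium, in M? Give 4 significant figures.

[G]_eq = 2.3248e-04 M

Q₀ = 0.009296 vs Keq = 2.0970e-06 ⇒ Q>K, reverse
Step 1:
                  C         J         G
  I           3.074   0.07844   0.01326
  C        0.006514   0.01303  -0.01303
  E           3.081   0.09147 2.3248e-04
  solve Keq expr → x = -0.006514; check Q = 2.0970e-06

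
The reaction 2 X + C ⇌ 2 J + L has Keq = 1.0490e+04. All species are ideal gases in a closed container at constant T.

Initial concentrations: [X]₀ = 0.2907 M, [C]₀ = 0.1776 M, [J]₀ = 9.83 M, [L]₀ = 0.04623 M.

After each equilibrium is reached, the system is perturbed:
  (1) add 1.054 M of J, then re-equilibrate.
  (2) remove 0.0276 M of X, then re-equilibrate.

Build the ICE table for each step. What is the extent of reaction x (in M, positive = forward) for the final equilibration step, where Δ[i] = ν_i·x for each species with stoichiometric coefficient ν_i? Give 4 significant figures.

Q₀ = 297.6 vs Keq = 1.0490e+04 ⇒ Q<K, forward
Step 1:
                   X          C          J          L
  Initial     0.2907     0.1776       9.83    0.04623
  Change     -0.1729   -0.08644     0.1729    0.08644
  Equil       0.1178    0.09116         10     0.1327
  solve Keq expr → x = 0.08644; check Q = 1.0490e+04
Then add 1.054 M of J.
Step 2:
                   X          C          J          L
  Initial     0.1178    0.09116      11.06     0.1327
  Change    0.007761    0.00388  -0.007761   -0.00388
  Equil       0.1256    0.09504      11.05     0.1288
  solve Keq expr → x = -0.00388; check Q = 1.0490e+04
Then remove 0.0276 M of X.
Step 3:
                   X          C          J          L
  Initial    0.09798    0.09504      11.05     0.1288
  Change     0.01773   0.008865   -0.01773  -0.008865
  Equil       0.1157     0.1039      11.03     0.1199
  solve Keq expr → x = -0.008865; check Q = 1.0490e+04

x = -0.008865 M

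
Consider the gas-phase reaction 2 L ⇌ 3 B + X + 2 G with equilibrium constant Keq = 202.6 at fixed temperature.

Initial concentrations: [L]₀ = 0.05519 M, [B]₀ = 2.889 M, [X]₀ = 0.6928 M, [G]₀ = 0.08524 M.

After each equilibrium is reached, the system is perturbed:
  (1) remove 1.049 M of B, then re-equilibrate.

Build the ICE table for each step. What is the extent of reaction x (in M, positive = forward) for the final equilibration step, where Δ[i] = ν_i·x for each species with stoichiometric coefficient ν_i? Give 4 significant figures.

x = 0.006591 M

Q₀ = 39.85 vs Keq = 202.6 ⇒ Q<K, forward
Step 1:
                    L           B           X           G
  init        0.05519       2.889      0.6928     0.08524
  Δ          -0.02322     0.03483     0.01161     0.02322
  eq          0.03197       2.924      0.7044      0.1085
  solve Keq expr → x = 0.01161; check Q = 202.6
Then remove 1.049 M of B.
Step 2:
                    L           B           X           G
  init        0.03197       1.875      0.7044      0.1085
  Δ          -0.01318     0.01977    0.006591     0.01318
  eq          0.01879       1.895       0.711      0.1216
  solve Keq expr → x = 0.006591; check Q = 202.6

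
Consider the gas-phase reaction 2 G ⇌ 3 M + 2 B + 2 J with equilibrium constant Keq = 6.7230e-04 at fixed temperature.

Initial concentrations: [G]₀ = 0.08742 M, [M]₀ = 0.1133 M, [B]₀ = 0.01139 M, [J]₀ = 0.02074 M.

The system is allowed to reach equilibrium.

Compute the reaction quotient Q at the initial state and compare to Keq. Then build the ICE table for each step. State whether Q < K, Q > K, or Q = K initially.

Q₀ = 1.0620e-08 vs Keq = 6.7230e-04 ⇒ Q<K, forward
Step 1:
                   G          M          B          J
  init       0.08742     0.1133    0.01139    0.02074
  Δ         -0.06391    0.09586    0.06391    0.06391
  eq         0.02351     0.2092     0.0753    0.08465
  solve Keq expr → x = 0.03195; check Q = 6.7230e-04

Q₀ = 1.0620e-08; Q < K (proceeds forward)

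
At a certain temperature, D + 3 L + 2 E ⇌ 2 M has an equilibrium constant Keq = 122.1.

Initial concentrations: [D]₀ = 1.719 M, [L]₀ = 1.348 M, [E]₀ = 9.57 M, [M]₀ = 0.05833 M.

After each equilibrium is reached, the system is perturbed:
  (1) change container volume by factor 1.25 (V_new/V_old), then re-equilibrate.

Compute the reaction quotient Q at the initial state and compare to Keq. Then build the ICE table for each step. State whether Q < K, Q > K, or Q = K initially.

Q₀ = 8.8230e-06 vs Keq = 122.1 ⇒ Q<K, forward
Step 1:
                  D         L         E         M
  I           1.719     1.348      9.57   0.05833
  C         -0.4354    -1.306   -0.8708    0.8708
  E           1.284   0.04175     8.699    0.9292
  solve Keq expr → x = 0.4354; check Q = 122.1
Then change container volume by factor 1.25 (V_new/V_old).
Step 2:
                  D         L         E         M
  I           1.027    0.0334     6.959    0.7433
  C        0.003729   0.01119  0.007458 -0.007458
  E           1.031   0.04459     6.967    0.7359
  solve Keq expr → x = -0.003729; check Q = 122.1

Q₀ = 8.8230e-06; Q < K (proceeds forward)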